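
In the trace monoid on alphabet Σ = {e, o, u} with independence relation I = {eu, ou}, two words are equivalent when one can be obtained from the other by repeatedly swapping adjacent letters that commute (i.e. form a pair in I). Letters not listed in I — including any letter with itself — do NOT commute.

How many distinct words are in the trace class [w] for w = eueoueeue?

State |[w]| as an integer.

84

piece 0:e — minimal
piece 1:u — minimal
piece 2:e rests on {0:e}
piece 3:o rests on {2:e}
piece 4:u rests on {1:u}
piece 5:e rests on {3:o}
piece 6:e rests on {5:e}
piece 7:u rests on {4:u}
piece 8:e rests on {6:e}
minimal pieces: {0:e, 1:u}
ways to finish when only these pieces remain (= sum over removing one remaining piece with nothing left below it):
  1 left: {7}→1  {8}→1
  2 left: {4,7}→1  {6,8}→1  {7,8}→2
  3 left: {1,4,7}→1  {4,7,8}→3  {5,6,8}→1  {6,7,8}→3
  4 left: {1,4,7,8}→4  {3,5,6,8}→1  {4,6,7,8}→6  {5,6,7,8}→4
  5 left: {1,4,6,7,8}→10  {2,3,5,6,8}→1  {3,5,6,7,8}→5  {4,5,6,7,8}→10
  6 left: {0,2,3,5,6,8}→1  {1,4,5,6,7,8}→20  {2,3,5,6,7,8}→6  {3,4,5,6,7,8}→15
  7 left: {0,2,3,5,6,7,8}→7  {1,3,4,5,6,7,8}→35  {2,3,4,5,6,7,8}→21
  placing 0:e first → 56 extensions
  placing 1:u first → 28 extensions
total linear extensions = 84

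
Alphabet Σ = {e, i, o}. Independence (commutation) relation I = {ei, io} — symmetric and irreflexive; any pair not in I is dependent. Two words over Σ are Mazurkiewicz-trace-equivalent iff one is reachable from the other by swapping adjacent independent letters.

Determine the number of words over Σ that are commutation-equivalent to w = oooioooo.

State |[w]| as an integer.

drop 0:o onto floor
drop 1:o onto {0:o}
drop 2:o onto {1:o}
drop 3:i onto floor
drop 4:o onto {2:o}
drop 5:o onto {4:o}
drop 6:o onto {5:o}
drop 7:o onto {6:o}
ground layer = {0:o, 3:i}
drop-orders for the pieces not yet dropped (sum over which currently-grounded one goes next):
  1 to go: {3} 1  {7} 1
  2 to go: {3,7} 2  {6,7} 1
  3 to go: {3,6,7} 3  {5,6,7} 1
  4 to go: {3,5,6,7} 4  {4,5,6,7} 1
  5 to go: {2,4,5,6,7} 1  {3,4,5,6,7} 5
  6 to go: {1,2,4,5,6,7} 1  {2,3,4,5,6,7} 6
  if 0:o drops first: 7 orders
  if 3:i drops first: 1 orders
heap linearizations: 8

8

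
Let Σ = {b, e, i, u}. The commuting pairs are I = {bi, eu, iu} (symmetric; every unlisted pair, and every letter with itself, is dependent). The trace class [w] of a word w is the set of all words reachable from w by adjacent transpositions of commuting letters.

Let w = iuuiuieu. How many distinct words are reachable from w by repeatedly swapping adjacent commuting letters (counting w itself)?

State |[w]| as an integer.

#0=i has no predecessor
#1=u has no predecessor
#2=u depends on [1:u]
#3=i depends on [0:i]
#4=u depends on [2:u]
#5=i depends on [3:i]
#6=e depends on [5:i]
#7=u depends on [4:u]
sources: [0:i, 1:u]
N(rest) = Σ N(rest − s) over sources s of rest; N(one piece) = 1:
  size 1 → [6]=1  [7]=1
  size 2 → [4,7]=1  [5,6]=1  [6,7]=2
  size 3 → [2,4,7]=1  [3,5,6]=1  [4,6,7]=3  [5,6,7]=3
  size 4 → [0,3,5,6]=1  [1,2,4,7]=1  [2,4,6,7]=4  [3,5,6,7]=4  [4,5,6,7]=6
  size 5 → [0,3,5,6,7]=5  [1,2,4,6,7]=5  [2,4,5,6,7]=10  [3,4,5,6,7]=10
  size 6 → [0,3,4,5,6,7]=15  [1,2,4,5,6,7]=15  [2,3,4,5,6,7]=20
  first=0(i) contributes 35
  first=1(u) contributes 35
|[w]| = 70

70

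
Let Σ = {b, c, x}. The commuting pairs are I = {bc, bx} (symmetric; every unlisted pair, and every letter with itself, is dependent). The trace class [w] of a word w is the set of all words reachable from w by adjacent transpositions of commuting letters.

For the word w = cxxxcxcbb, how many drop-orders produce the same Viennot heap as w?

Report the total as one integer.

36

#0=c has no predecessor
#1=x depends on [0:c]
#2=x depends on [1:x]
#3=x depends on [2:x]
#4=c depends on [3:x]
#5=x depends on [4:c]
#6=c depends on [5:x]
#7=b has no predecessor
#8=b depends on [7:b]
sources: [0:c, 7:b]
N(rest) = Σ N(rest − s) over sources s of rest; N(one piece) = 1:
  size 1 → [6]=1  [8]=1
  size 2 → [5,6]=1  [6,8]=2  [7,8]=1
  size 3 → [4,5,6]=1  [5,6,8]=3  [6,7,8]=3
  size 4 → [3,4,5,6]=1  [4,5,6,8]=4  [5,6,7,8]=6
  size 5 → [2,3,4,5,6]=1  [3,4,5,6,8]=5  [4,5,6,7,8]=10
  size 6 → [1,2,3,4,5,6]=1  [2,3,4,5,6,8]=6  [3,4,5,6,7,8]=15
  size 7 → [0,1,2,3,4,5,6]=1  [1,2,3,4,5,6,8]=7  [2,3,4,5,6,7,8]=21
  first=0(c) contributes 28
  first=7(b) contributes 8
|[w]| = 36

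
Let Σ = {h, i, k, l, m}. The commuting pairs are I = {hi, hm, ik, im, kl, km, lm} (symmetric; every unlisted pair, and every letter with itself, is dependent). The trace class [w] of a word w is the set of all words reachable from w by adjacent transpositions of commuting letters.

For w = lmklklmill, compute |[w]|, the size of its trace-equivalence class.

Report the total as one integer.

drop 0:l onto floor
drop 1:m onto floor
drop 2:k onto floor
drop 3:l onto {0:l}
drop 4:k onto {2:k}
drop 5:l onto {3:l}
drop 6:m onto {1:m}
drop 7:i onto {5:l}
drop 8:l onto {7:i}
drop 9:l onto {8:l}
ground layer = {0:l, 1:m, 2:k}
drop-orders for the pieces not yet dropped (sum over which currently-grounded one goes next):
  1 to go: {4} 1  {6} 1  {9} 1
  2 to go: {1,6} 1  {2,4} 1  {4,6} 2  {4,9} 2  {6,9} 2  {8,9} 1
  3 to go: {1,4,6} 3  {1,6,9} 3  {2,4,6} 3  {2,4,9} 3  {4,6,9} 6  {4,8,9} 3  {6,8,9} 3  {7,8,9} 1
  4 to go: {1,2,4,6} 6  {1,4,6,9} 12  {1,6,8,9} 6  {2,4,6,9} 12  {2,4,8,9} 6  {4,6,8,9} 12  {4,7,8,9} 4  {5,7,8,9} 1  {6,7,8,9} 4
  5 to go: {1,2,4,6,9} 30  {1,4,6,8,9} 30  {1,6,7,8,9} 10  {2,4,6,8,9} 30  {2,4,7,8,9} 10  {3,5,7,8,9} 1  {4,5,7,8,9} 5  {4,6,7,8,9} 20  {5,6,7,8,9} 5
  6 to go: {0,3,5,7,8,9} 1  {1,2,4,6,8,9} 90  {1,4,6,7,8,9} 60  {1,5,6,7,8,9} 15  {2,4,5,7,8,9} 15  {2,4,6,7,8,9} 60  {3,4,5,7,8,9} 6  {3,5,6,7,8,9} 6  {4,5,6,7,8,9} 30
  7 to go: {0,3,4,5,7,8,9} 7  {0,3,5,6,7,8,9} 7  {1,2,4,6,7,8,9} 210  {1,3,5,6,7,8,9} 21  {1,4,5,6,7,8,9} 105  {2,3,4,5,7,8,9} 21  {2,4,5,6,7,8,9} 105  {3,4,5,6,7,8,9} 42
  8 to go: {0,1,3,5,6,7,8,9} 28  {0,2,3,4,5,7,8,9} 28  {0,3,4,5,6,7,8,9} 56  {1,2,4,5,6,7,8,9} 420  {1,3,4,5,6,7,8,9} 168  {2,3,4,5,6,7,8,9} 168
  if 0:l drops first: 756 orders
  if 1:m drops first: 252 orders
  if 2:k drops first: 252 orders
heap linearizations: 1260

1260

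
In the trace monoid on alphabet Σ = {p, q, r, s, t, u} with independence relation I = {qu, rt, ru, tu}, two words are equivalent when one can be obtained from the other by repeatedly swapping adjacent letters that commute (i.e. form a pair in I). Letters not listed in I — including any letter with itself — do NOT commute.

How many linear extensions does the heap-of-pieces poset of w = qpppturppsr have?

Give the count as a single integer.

6

drop 0:q onto floor
drop 1:p onto {0:q}
drop 2:p onto {1:p}
drop 3:p onto {2:p}
drop 4:t onto {3:p}
drop 5:u onto {3:p}
drop 6:r onto {3:p}
drop 7:p onto {4:t, 5:u, 6:r}
drop 8:p onto {7:p}
drop 9:s onto {8:p}
drop 10:r onto {9:s}
ground layer = {0:q}
drop-orders for the pieces not yet dropped (sum over which currently-grounded one goes next):
  1 to go: {10} 1
  2 to go: {9,10} 1
  3 to go: {8,9,10} 1
  4 to go: {7,8,9,10} 1
  5 to go: {4,7,8,9,10} 1  {5,7,8,9,10} 1  {6,7,8,9,10} 1
  6 to go: {4,5,7,8,9,10} 2  {4,6,7,8,9,10} 2  {5,6,7,8,9,10} 2
  7 to go: {4,5,6,7,8,9,10} 6
  8 to go: {3,4,5,6,7,8,9,10} 6
  9 to go: {2,3,4,5,6,7,8,9,10} 6
  if 0:q drops first: 6 orders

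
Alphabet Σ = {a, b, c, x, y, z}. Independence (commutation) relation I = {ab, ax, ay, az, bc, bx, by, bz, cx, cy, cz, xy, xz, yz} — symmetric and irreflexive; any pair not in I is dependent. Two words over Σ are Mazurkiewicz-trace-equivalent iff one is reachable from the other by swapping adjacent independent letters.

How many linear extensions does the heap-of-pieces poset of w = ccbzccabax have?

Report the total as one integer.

drop 0:c onto floor
drop 1:c onto {0:c}
drop 2:b onto floor
drop 3:z onto floor
drop 4:c onto {1:c}
drop 5:c onto {4:c}
drop 6:a onto {5:c}
drop 7:b onto {2:b}
drop 8:a onto {6:a}
drop 9:x onto floor
ground layer = {0:c, 2:b, 3:z, 9:x}
drop-orders for the pieces not yet dropped (sum over which currently-grounded one goes next):
  1 to go: {3} 1  {7} 1  {8} 1  {9} 1
  2 to go: {2,7} 1  {3,7} 2  {3,8} 2  {3,9} 2  {6,8} 1  {7,8} 2  {7,9} 2  {8,9} 2
  3 to go: {2,3,7} 3  {2,7,8} 3  {2,7,9} 3  {3,6,8} 3  {3,7,8} 6  {3,7,9} 6  {3,8,9} 6  {5,6,8} 1  {6,7,8} 3  {6,8,9} 3  {7,8,9} 6
  4 to go: {2,3,7,8} 12  {2,3,7,9} 12  {2,6,7,8} 6  {2,7,8,9} 12  {3,5,6,8} 4  {3,6,7,8} 12  {3,6,8,9} 12  {3,7,8,9} 24  {4,5,6,8} 1  {5,6,7,8} 4  {5,6,8,9} 4  {6,7,8,9} 12
  5 to go: {1,4,5,6,8} 1  {2,3,6,7,8} 30  {2,3,7,8,9} 60  {2,5,6,7,8} 10  {2,6,7,8,9} 30  {3,4,5,6,8} 5  {3,5,6,7,8} 20  {3,5,6,8,9} 20  {3,6,7,8,9} 60  {4,5,6,7,8} 5  {4,5,6,8,9} 5  {5,6,7,8,9} 20
  6 to go: {0,1,4,5,6,8} 1  {1,3,4,5,6,8} 6  {1,4,5,6,7,8} 6  {1,4,5,6,8,9} 6  {2,3,5,6,7,8} 60  {2,3,6,7,8,9} 180  {2,4,5,6,7,8} 15  {2,5,6,7,8,9} 60  {3,4,5,6,7,8} 30  {3,4,5,6,8,9} 30  {3,5,6,7,8,9} 120  {4,5,6,7,8,9} 30
  7 to go: {0,1,3,4,5,6,8} 7  {0,1,4,5,6,7,8} 7  {0,1,4,5,6,8,9} 7  {1,2,4,5,6,7,8} 21  {1,3,4,5,6,7,8} 42  {1,3,4,5,6,8,9} 42  {1,4,5,6,7,8,9} 42  {2,3,4,5,6,7,8} 105  {2,3,5,6,7,8,9} 420  {2,4,5,6,7,8,9} 105  {3,4,5,6,7,8,9} 210
  8 to go: {0,1,2,4,5,6,7,8} 28  {0,1,3,4,5,6,7,8} 56  {0,1,3,4,5,6,8,9} 56  {0,1,4,5,6,7,8,9} 56  {1,2,3,4,5,6,7,8} 168  {1,2,4,5,6,7,8,9} 168  {1,3,4,5,6,7,8,9} 336  {2,3,4,5,6,7,8,9} 840
  if 0:c drops first: 1512 orders
  if 2:b drops first: 504 orders
  if 3:z drops first: 252 orders
  if 9:x drops first: 252 orders
heap linearizations: 2520

2520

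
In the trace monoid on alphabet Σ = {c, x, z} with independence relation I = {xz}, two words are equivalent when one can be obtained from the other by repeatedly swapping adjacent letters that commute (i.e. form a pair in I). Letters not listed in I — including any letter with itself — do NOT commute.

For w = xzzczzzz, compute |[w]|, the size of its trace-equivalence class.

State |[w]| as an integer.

3

drop 0:x onto floor
drop 1:z onto floor
drop 2:z onto {1:z}
drop 3:c onto {0:x, 2:z}
drop 4:z onto {3:c}
drop 5:z onto {4:z}
drop 6:z onto {5:z}
drop 7:z onto {6:z}
ground layer = {0:x, 1:z}
drop-orders for the pieces not yet dropped (sum over which currently-grounded one goes next):
  1 to go: {7} 1
  2 to go: {6,7} 1
  3 to go: {5,6,7} 1
  4 to go: {4,5,6,7} 1
  5 to go: {3,4,5,6,7} 1
  6 to go: {0,3,4,5,6,7} 1  {2,3,4,5,6,7} 1
  if 0:x drops first: 1 orders
  if 1:z drops first: 2 orders
heap linearizations: 3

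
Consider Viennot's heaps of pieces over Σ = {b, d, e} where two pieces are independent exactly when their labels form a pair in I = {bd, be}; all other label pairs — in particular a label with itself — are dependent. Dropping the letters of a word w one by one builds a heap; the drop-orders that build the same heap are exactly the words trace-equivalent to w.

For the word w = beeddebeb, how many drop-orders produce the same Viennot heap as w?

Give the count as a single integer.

0(b) covers ∅
1(e) covers ∅
2(e) covers 1:e
3(d) covers 2:e
4(d) covers 3:d
5(e) covers 4:d
6(b) covers 0:b
7(e) covers 5:e
8(b) covers 6:b
floor of heap: 0:b, 1:e
completions by unplaced set U, small U first (add the entries for U minus each lowest piece of U):
  |U|=1: {7}:1  {8}:1
  |U|=2: {5,7}:1  {6,8}:1  {7,8}:2
  |U|=3: {0,6,8}:1  {4,5,7}:1  {5,7,8}:3  {6,7,8}:3
  |U|=4: {0,6,7,8}:4  {3,4,5,7}:1  {4,5,7,8}:4  {5,6,7,8}:6
  |U|=5: {0,5,6,7,8}:10  {2,3,4,5,7}:1  {3,4,5,7,8}:5  {4,5,6,7,8}:10
  |U|=6: {0,4,5,6,7,8}:20  {1,2,3,4,5,7}:1  {2,3,4,5,7,8}:6  {3,4,5,6,7,8}:15
  |U|=7: {0,3,4,5,6,7,8}:35  {1,2,3,4,5,7,8}:7  {2,3,4,5,6,7,8}:21
  start at 0(b): 28
  start at 1(e): 56
sum over floor = 84

84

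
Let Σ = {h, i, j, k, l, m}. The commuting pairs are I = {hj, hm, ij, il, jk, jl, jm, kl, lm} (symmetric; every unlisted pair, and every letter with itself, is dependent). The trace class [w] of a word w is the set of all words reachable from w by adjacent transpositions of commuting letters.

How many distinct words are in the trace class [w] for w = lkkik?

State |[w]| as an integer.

piece 0:l — minimal
piece 1:k — minimal
piece 2:k rests on {1:k}
piece 3:i rests on {2:k}
piece 4:k rests on {3:i}
minimal pieces: {0:l, 1:k}
ways to finish when only these pieces remain (= sum over removing one remaining piece with nothing left below it):
  1 left: {0}→1  {4}→1
  2 left: {0,4}→2  {3,4}→1
  3 left: {0,3,4}→3  {2,3,4}→1
  placing 0:l first → 1 extensions
  placing 1:k first → 4 extensions
total linear extensions = 5

5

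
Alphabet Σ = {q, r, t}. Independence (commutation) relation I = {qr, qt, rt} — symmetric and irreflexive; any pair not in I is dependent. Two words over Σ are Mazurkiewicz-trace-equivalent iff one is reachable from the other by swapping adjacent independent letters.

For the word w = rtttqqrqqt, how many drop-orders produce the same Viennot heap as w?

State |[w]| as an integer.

3150

drop 0:r onto floor
drop 1:t onto floor
drop 2:t onto {1:t}
drop 3:t onto {2:t}
drop 4:q onto floor
drop 5:q onto {4:q}
drop 6:r onto {0:r}
drop 7:q onto {5:q}
drop 8:q onto {7:q}
drop 9:t onto {3:t}
ground layer = {0:r, 1:t, 4:q}
drop-orders for the pieces not yet dropped (sum over which currently-grounded one goes next):
  1 to go: {6} 1  {8} 1  {9} 1
  2 to go: {0,6} 1  {3,9} 1  {6,8} 2  {6,9} 2  {7,8} 1  {8,9} 2
  3 to go: {0,6,8} 3  {0,6,9} 3  {2,3,9} 1  {3,6,9} 3  {3,8,9} 3  {5,7,8} 1  {6,7,8} 3  {6,8,9} 6  {7,8,9} 3
  4 to go: {0,3,6,9} 6  {0,6,7,8} 6  {0,6,8,9} 12  {1,2,3,9} 1  {2,3,6,9} 4  {2,3,8,9} 4  {3,6,8,9} 12  {3,7,8,9} 6  {4,5,7,8} 1  {5,6,7,8} 4  {5,7,8,9} 4  {6,7,8,9} 12
  5 to go: {0,2,3,6,9} 10  {0,3,6,8,9} 30  {0,5,6,7,8} 10  {0,6,7,8,9} 30  {1,2,3,6,9} 5  {1,2,3,8,9} 5  {2,3,6,8,9} 20  {2,3,7,8,9} 10  {3,5,7,8,9} 10  {3,6,7,8,9} 30  {4,5,6,7,8} 5  {4,5,7,8,9} 5  {5,6,7,8,9} 20
  6 to go: {0,1,2,3,6,9} 15  {0,2,3,6,8,9} 60  {0,3,6,7,8,9} 90  {0,4,5,6,7,8} 15  {0,5,6,7,8,9} 60  {1,2,3,6,8,9} 30  {1,2,3,7,8,9} 15  {2,3,5,7,8,9} 20  {2,3,6,7,8,9} 60  {3,4,5,7,8,9} 15  {3,5,6,7,8,9} 60  {4,5,6,7,8,9} 30
  7 to go: {0,1,2,3,6,8,9} 105  {0,2,3,6,7,8,9} 210  {0,3,5,6,7,8,9} 210  {0,4,5,6,7,8,9} 105  {1,2,3,5,7,8,9} 35  {1,2,3,6,7,8,9} 105  {2,3,4,5,7,8,9} 35  {2,3,5,6,7,8,9} 140  {3,4,5,6,7,8,9} 105
  8 to go: {0,1,2,3,6,7,8,9} 420  {0,2,3,5,6,7,8,9} 560  {0,3,4,5,6,7,8,9} 420  {1,2,3,4,5,7,8,9} 70  {1,2,3,5,6,7,8,9} 280  {2,3,4,5,6,7,8,9} 280
  if 0:r drops first: 630 orders
  if 1:t drops first: 1260 orders
  if 4:q drops first: 1260 orders
heap linearizations: 3150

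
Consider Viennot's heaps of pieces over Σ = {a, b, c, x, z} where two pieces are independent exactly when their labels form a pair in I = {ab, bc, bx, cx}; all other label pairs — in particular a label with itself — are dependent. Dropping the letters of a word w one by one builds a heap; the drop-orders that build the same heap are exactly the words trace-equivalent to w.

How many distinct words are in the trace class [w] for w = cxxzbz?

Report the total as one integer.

piece 0:c — minimal
piece 1:x — minimal
piece 2:x rests on {1:x}
piece 3:z rests on {0:c, 2:x}
piece 4:b rests on {3:z}
piece 5:z rests on {4:b}
minimal pieces: {0:c, 1:x}
ways to finish when only these pieces remain (= sum over removing one remaining piece with nothing left below it):
  1 left: {5}→1
  2 left: {4,5}→1
  3 left: {3,4,5}→1
  4 left: {0,3,4,5}→1  {2,3,4,5}→1
  placing 0:c first → 1 extensions
  placing 1:x first → 2 extensions
total linear extensions = 3

3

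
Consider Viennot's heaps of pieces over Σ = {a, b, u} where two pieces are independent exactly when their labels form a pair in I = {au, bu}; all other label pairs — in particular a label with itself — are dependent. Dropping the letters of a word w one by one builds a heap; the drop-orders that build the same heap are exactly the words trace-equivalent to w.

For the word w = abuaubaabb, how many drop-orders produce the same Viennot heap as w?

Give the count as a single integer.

45

drop 0:a onto floor
drop 1:b onto {0:a}
drop 2:u onto floor
drop 3:a onto {1:b}
drop 4:u onto {2:u}
drop 5:b onto {3:a}
drop 6:a onto {5:b}
drop 7:a onto {6:a}
drop 8:b onto {7:a}
drop 9:b onto {8:b}
ground layer = {0:a, 2:u}
drop-orders for the pieces not yet dropped (sum over which currently-grounded one goes next):
  1 to go: {4} 1  {9} 1
  2 to go: {2,4} 1  {4,9} 2  {8,9} 1
  3 to go: {2,4,9} 3  {4,8,9} 3  {7,8,9} 1
  4 to go: {2,4,8,9} 6  {4,7,8,9} 4  {6,7,8,9} 1
  5 to go: {2,4,7,8,9} 10  {4,6,7,8,9} 5  {5,6,7,8,9} 1
  6 to go: {2,4,6,7,8,9} 15  {3,5,6,7,8,9} 1  {4,5,6,7,8,9} 6
  7 to go: {1,3,5,6,7,8,9} 1  {2,4,5,6,7,8,9} 21  {3,4,5,6,7,8,9} 7
  8 to go: {0,1,3,5,6,7,8,9} 1  {1,3,4,5,6,7,8,9} 8  {2,3,4,5,6,7,8,9} 28
  if 0:a drops first: 36 orders
  if 2:u drops first: 9 orders
heap linearizations: 45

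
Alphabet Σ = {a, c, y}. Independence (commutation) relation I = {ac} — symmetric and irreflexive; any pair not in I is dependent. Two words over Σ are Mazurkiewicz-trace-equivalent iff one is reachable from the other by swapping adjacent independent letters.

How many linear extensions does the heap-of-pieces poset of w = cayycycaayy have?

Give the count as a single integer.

6

#0=c has no predecessor
#1=a has no predecessor
#2=y depends on [0:c, 1:a]
#3=y depends on [2:y]
#4=c depends on [3:y]
#5=y depends on [4:c]
#6=c depends on [5:y]
#7=a depends on [5:y]
#8=a depends on [7:a]
#9=y depends on [6:c, 8:a]
#10=y depends on [9:y]
sources: [0:c, 1:a]
N(rest) = Σ N(rest − s) over sources s of rest; N(one piece) = 1:
  size 1 → [10]=1
  size 2 → [9,10]=1
  size 3 → [6,9,10]=1  [8,9,10]=1
  size 4 → [6,8,9,10]=2  [7,8,9,10]=1
  size 5 → [6,7,8,9,10]=3
  size 6 → [5,6,7,8,9,10]=3
  size 7 → [4,5,6,7,8,9,10]=3
  size 8 → [3,4,5,6,7,8,9,10]=3
  size 9 → [2,3,4,5,6,7,8,9,10]=3
  first=0(c) contributes 3
  first=1(a) contributes 3
|[w]| = 6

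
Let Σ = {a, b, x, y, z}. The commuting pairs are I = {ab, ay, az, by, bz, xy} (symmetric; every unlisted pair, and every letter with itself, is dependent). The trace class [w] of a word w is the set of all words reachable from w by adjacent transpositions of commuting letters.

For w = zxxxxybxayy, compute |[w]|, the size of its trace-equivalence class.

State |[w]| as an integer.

120

0(z) covers ∅
1(x) covers 0:z
2(x) covers 1:x
3(x) covers 2:x
4(x) covers 3:x
5(y) covers 0:z
6(b) covers 4:x
7(x) covers 6:b
8(a) covers 7:x
9(y) covers 5:y
10(y) covers 9:y
floor of heap: 0:z
completions by unplaced set U, small U first (add the entries for U minus each lowest piece of U):
  |U|=1: {8}:1  {10}:1
  |U|=2: {7,8}:1  {8,10}:2  {9,10}:1
  |U|=3: {5,9,10}:1  {6,7,8}:1  {7,8,10}:3  {8,9,10}:3
  |U|=4: {4,6,7,8}:1  {5,8,9,10}:4  {6,7,8,10}:4  {7,8,9,10}:6
  |U|=5: {3,4,6,7,8}:1  {4,6,7,8,10}:5  {5,7,8,9,10}:10  {6,7,8,9,10}:10
  |U|=6: {2,3,4,6,7,8}:1  {3,4,6,7,8,10}:6  {4,6,7,8,9,10}:15  {5,6,7,8,9,10}:20
  |U|=7: {1,2,3,4,6,7,8}:1  {2,3,4,6,7,8,10}:7  {3,4,6,7,8,9,10}:21  {4,5,6,7,8,9,10}:35
  |U|=8: {1,2,3,4,6,7,8,10}:8  {2,3,4,6,7,8,9,10}:28  {3,4,5,6,7,8,9,10}:56
  |U|=9: {1,2,3,4,6,7,8,9,10}:36  {2,3,4,5,6,7,8,9,10}:84
  start at 0(z): 120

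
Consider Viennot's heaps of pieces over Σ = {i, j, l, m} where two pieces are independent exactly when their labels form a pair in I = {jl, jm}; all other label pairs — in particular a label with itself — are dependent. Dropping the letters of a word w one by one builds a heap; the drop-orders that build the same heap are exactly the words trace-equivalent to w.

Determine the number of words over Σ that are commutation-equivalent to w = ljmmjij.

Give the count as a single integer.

piece 0:l — minimal
piece 1:j — minimal
piece 2:m rests on {0:l}
piece 3:m rests on {2:m}
piece 4:j rests on {1:j}
piece 5:i rests on {3:m, 4:j}
piece 6:j rests on {5:i}
minimal pieces: {0:l, 1:j}
ways to finish when only these pieces remain (= sum over removing one remaining piece with nothing left below it):
  1 left: {6}→1
  2 left: {5,6}→1
  3 left: {3,5,6}→1  {4,5,6}→1
  4 left: {1,4,5,6}→1  {2,3,5,6}→1  {3,4,5,6}→2
  5 left: {0,2,3,5,6}→1  {1,3,4,5,6}→3  {2,3,4,5,6}→3
  placing 0:l first → 6 extensions
  placing 1:j first → 4 extensions
total linear extensions = 10

10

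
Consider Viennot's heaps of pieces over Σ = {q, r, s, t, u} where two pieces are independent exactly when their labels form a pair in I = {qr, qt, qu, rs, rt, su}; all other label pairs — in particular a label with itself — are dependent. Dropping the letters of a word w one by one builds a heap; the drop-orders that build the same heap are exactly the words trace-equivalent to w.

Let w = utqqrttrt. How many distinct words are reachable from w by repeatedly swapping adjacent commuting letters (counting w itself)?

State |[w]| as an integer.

0(u) covers ∅
1(t) covers 0:u
2(q) covers ∅
3(q) covers 2:q
4(r) covers 0:u
5(t) covers 1:t
6(t) covers 5:t
7(r) covers 4:r
8(t) covers 6:t
floor of heap: 0:u, 2:q
completions by unplaced set U, small U first (add the entries for U minus each lowest piece of U):
  |U|=1: {3}:1  {7}:1  {8}:1
  |U|=2: {2,3}:1  {3,7}:2  {3,8}:2  {4,7}:1  {6,8}:1  {7,8}:2
  |U|=3: {2,3,7}:3  {2,3,8}:3  {3,4,7}:3  {3,6,8}:3  {3,7,8}:6  {4,7,8}:3  {5,6,8}:1  {6,7,8}:3
  |U|=4: {1,5,6,8}:1  {2,3,4,7}:6  {2,3,6,8}:6  {2,3,7,8}:12  {3,4,7,8}:12  {3,5,6,8}:4  {3,6,7,8}:12  {4,6,7,8}:6  {5,6,7,8}:4
  |U|=5: {1,3,5,6,8}:5  {1,5,6,7,8}:5  {2,3,4,7,8}:30  {2,3,5,6,8}:10  {2,3,6,7,8}:30  {3,4,6,7,8}:30  {3,5,6,7,8}:20  {4,5,6,7,8}:10
  |U|=6: {1,2,3,5,6,8}:15  {1,3,5,6,7,8}:30  {1,4,5,6,7,8}:15  {2,3,4,6,7,8}:90  {2,3,5,6,7,8}:60  {3,4,5,6,7,8}:60
  |U|=7: {0,1,4,5,6,7,8}:15  {1,2,3,5,6,7,8}:105  {1,3,4,5,6,7,8}:105  {2,3,4,5,6,7,8}:210
  start at 0(u): 420
  start at 2(q): 120
sum over floor = 540

540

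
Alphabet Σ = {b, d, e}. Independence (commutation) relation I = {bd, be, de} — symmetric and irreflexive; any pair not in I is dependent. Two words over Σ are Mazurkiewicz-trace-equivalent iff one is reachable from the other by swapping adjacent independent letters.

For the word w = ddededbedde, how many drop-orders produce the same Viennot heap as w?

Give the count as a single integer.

0(d) covers ∅
1(d) covers 0:d
2(e) covers ∅
3(d) covers 1:d
4(e) covers 2:e
5(d) covers 3:d
6(b) covers ∅
7(e) covers 4:e
8(d) covers 5:d
9(d) covers 8:d
10(e) covers 7:e
floor of heap: 0:d, 2:e, 6:b
completions by unplaced set U, small U first (add the entries for U minus each lowest piece of U):
  |U|=1: {6}:1  {9}:1  {10}:1
  |U|=2: {6,9}:2  {6,10}:2  {7,10}:1  {8,9}:1  {9,10}:2
  |U|=3: {4,7,10}:1  {5,8,9}:1  {6,7,10}:3  {6,8,9}:3  {6,9,10}:6  {7,9,10}:3  {8,9,10}:3
  |U|=4: {2,4,7,10}:1  {3,5,8,9}:1  {4,6,7,10}:4  {4,7,9,10}:4  {5,6,8,9}:4  {5,8,9,10}:4  {6,7,9,10}:12  {6,8,9,10}:12  {7,8,9,10}:6
  |U|=5: {1,3,5,8,9}:1  {2,4,6,7,10}:5  {2,4,7,9,10}:5  {3,5,6,8,9}:5  {3,5,8,9,10}:5  {4,6,7,9,10}:20  {4,7,8,9,10}:10  {5,6,8,9,10}:20  {5,7,8,9,10}:10  {6,7,8,9,10}:30
  |U|=6: {0,1,3,5,8,9}:1  {1,3,5,6,8,9}:6  {1,3,5,8,9,10}:6  {2,4,6,7,9,10}:30  {2,4,7,8,9,10}:15  {3,5,6,8,9,10}:30  {3,5,7,8,9,10}:15  {4,5,7,8,9,10}:20  {4,6,7,8,9,10}:60  {5,6,7,8,9,10}:60
  |U|=7: {0,1,3,5,6,8,9}:7  {0,1,3,5,8,9,10}:7  {1,3,5,6,8,9,10}:42  {1,3,5,7,8,9,10}:21  {2,4,5,7,8,9,10}:35  {2,4,6,7,8,9,10}:105  {3,4,5,7,8,9,10}:35  {3,5,6,7,8,9,10}:105  {4,5,6,7,8,9,10}:140
  |U|=8: {0,1,3,5,6,8,9,10}:56  {0,1,3,5,7,8,9,10}:28  {1,3,4,5,7,8,9,10}:56  {1,3,5,6,7,8,9,10}:168  {2,3,4,5,7,8,9,10}:70  {2,4,5,6,7,8,9,10}:280  {3,4,5,6,7,8,9,10}:280
  |U|=9: {0,1,3,4,5,7,8,9,10}:84  {0,1,3,5,6,7,8,9,10}:252  {1,2,3,4,5,7,8,9,10}:126  {1,3,4,5,6,7,8,9,10}:504  {2,3,4,5,6,7,8,9,10}:630
  start at 0(d): 1260
  start at 2(e): 840
  start at 6(b): 210
sum over floor = 2310

2310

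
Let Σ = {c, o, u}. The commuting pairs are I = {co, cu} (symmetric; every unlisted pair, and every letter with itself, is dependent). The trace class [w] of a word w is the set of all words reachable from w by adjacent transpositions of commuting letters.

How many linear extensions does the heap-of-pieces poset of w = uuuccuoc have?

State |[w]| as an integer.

56

#0=u has no predecessor
#1=u depends on [0:u]
#2=u depends on [1:u]
#3=c has no predecessor
#4=c depends on [3:c]
#5=u depends on [2:u]
#6=o depends on [5:u]
#7=c depends on [4:c]
sources: [0:u, 3:c]
N(rest) = Σ N(rest − s) over sources s of rest; N(one piece) = 1:
  size 1 → [6]=1  [7]=1
  size 2 → [4,7]=1  [5,6]=1  [6,7]=2
  size 3 → [2,5,6]=1  [3,4,7]=1  [4,6,7]=3  [5,6,7]=3
  size 4 → [1,2,5,6]=1  [2,5,6,7]=4  [3,4,6,7]=4  [4,5,6,7]=6
  size 5 → [0,1,2,5,6]=1  [1,2,5,6,7]=5  [2,4,5,6,7]=10  [3,4,5,6,7]=10
  size 6 → [0,1,2,5,6,7]=6  [1,2,4,5,6,7]=15  [2,3,4,5,6,7]=20
  first=0(u) contributes 35
  first=3(c) contributes 21
|[w]| = 56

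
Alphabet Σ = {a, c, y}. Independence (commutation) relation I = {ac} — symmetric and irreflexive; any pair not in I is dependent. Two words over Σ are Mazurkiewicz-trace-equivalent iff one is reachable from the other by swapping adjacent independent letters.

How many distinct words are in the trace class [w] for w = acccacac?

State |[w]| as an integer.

drop 0:a onto floor
drop 1:c onto floor
drop 2:c onto {1:c}
drop 3:c onto {2:c}
drop 4:a onto {0:a}
drop 5:c onto {3:c}
drop 6:a onto {4:a}
drop 7:c onto {5:c}
ground layer = {0:a, 1:c}
drop-orders for the pieces not yet dropped (sum over which currently-grounded one goes next):
  1 to go: {6} 1  {7} 1
  2 to go: {4,6} 1  {5,7} 1  {6,7} 2
  3 to go: {0,4,6} 1  {3,5,7} 1  {4,6,7} 3  {5,6,7} 3
  4 to go: {0,4,6,7} 4  {2,3,5,7} 1  {3,5,6,7} 4  {4,5,6,7} 6
  5 to go: {0,4,5,6,7} 10  {1,2,3,5,7} 1  {2,3,5,6,7} 5  {3,4,5,6,7} 10
  6 to go: {0,3,4,5,6,7} 20  {1,2,3,5,6,7} 6  {2,3,4,5,6,7} 15
  if 0:a drops first: 21 orders
  if 1:c drops first: 35 orders
heap linearizations: 56

56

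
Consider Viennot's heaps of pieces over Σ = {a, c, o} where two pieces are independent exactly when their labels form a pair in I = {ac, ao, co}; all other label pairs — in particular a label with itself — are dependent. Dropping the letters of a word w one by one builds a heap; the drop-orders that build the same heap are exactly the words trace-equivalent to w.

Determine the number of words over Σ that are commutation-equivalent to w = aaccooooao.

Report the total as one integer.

piece 0:a — minimal
piece 1:a rests on {0:a}
piece 2:c — minimal
piece 3:c rests on {2:c}
piece 4:o — minimal
piece 5:o rests on {4:o}
piece 6:o rests on {5:o}
piece 7:o rests on {6:o}
piece 8:a rests on {1:a}
piece 9:o rests on {7:o}
minimal pieces: {0:a, 2:c, 4:o}
ways to finish when only these pieces remain (= sum over removing one remaining piece with nothing left below it):
  1 left: {3}→1  {8}→1  {9}→1
  2 left: {1,8}→1  {2,3}→1  {3,8}→2  {3,9}→2  {7,9}→1  {8,9}→2
  3 left: {0,1,8}→1  {1,3,8}→3  {1,8,9}→3  {2,3,8}→3  {2,3,9}→3  {3,7,9}→3  {3,8,9}→6  {6,7,9}→1  {7,8,9}→3
  4 left: {0,1,3,8}→4  {0,1,8,9}→4  {1,2,3,8}→6  {1,3,8,9}→12  {1,7,8,9}→6  {2,3,7,9}→6  {2,3,8,9}→12  {3,6,7,9}→4  {3,7,8,9}→12  {5,6,7,9}→1  {6,7,8,9}→4
  5 left: {0,1,2,3,8}→10  {0,1,3,8,9}→20  {0,1,7,8,9}→10  {1,2,3,8,9}→30  {1,3,7,8,9}→30  {1,6,7,8,9}→10  {2,3,6,7,9}→10  {2,3,7,8,9}→30  {3,5,6,7,9}→5  {3,6,7,8,9}→20  {4,5,6,7,9}→1  {5,6,7,8,9}→5
  6 left: {0,1,2,3,8,9}→60  {0,1,3,7,8,9}→60  {0,1,6,7,8,9}→20  {1,2,3,7,8,9}→90  {1,3,6,7,8,9}→60  {1,5,6,7,8,9}→15  {2,3,5,6,7,9}→15  {2,3,6,7,8,9}→60  {3,4,5,6,7,9}→6  {3,5,6,7,8,9}→30  {4,5,6,7,8,9}→6
  7 left: {0,1,2,3,7,8,9}→210  {0,1,3,6,7,8,9}→140  {0,1,5,6,7,8,9}→35  {1,2,3,6,7,8,9}→210  {1,3,5,6,7,8,9}→105  {1,4,5,6,7,8,9}→21  {2,3,4,5,6,7,9}→21  {2,3,5,6,7,8,9}→105  {3,4,5,6,7,8,9}→42
  8 left: {0,1,2,3,6,7,8,9}→560  {0,1,3,5,6,7,8,9}→280  {0,1,4,5,6,7,8,9}→56  {1,2,3,5,6,7,8,9}→420  {1,3,4,5,6,7,8,9}→168  {2,3,4,5,6,7,8,9}→168
  placing 0:a first → 756 extensions
  placing 2:c first → 504 extensions
  placing 4:o first → 1260 extensions
total linear extensions = 2520

2520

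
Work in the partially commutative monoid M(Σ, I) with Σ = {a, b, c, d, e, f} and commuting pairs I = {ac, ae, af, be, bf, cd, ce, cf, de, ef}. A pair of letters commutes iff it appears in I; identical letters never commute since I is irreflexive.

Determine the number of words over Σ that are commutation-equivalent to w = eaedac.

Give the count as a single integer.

60

0(e) covers ∅
1(a) covers ∅
2(e) covers 0:e
3(d) covers 1:a
4(a) covers 3:d
5(c) covers ∅
floor of heap: 0:e, 1:a, 5:c
completions by unplaced set U, small U first (add the entries for U minus each lowest piece of U):
  |U|=1: {2}:1  {4}:1  {5}:1
  |U|=2: {0,2}:1  {2,4}:2  {2,5}:2  {3,4}:1  {4,5}:2
  |U|=3: {0,2,4}:3  {0,2,5}:3  {1,3,4}:1  {2,3,4}:3  {2,4,5}:6  {3,4,5}:3
  |U|=4: {0,2,3,4}:6  {0,2,4,5}:12  {1,2,3,4}:4  {1,3,4,5}:4  {2,3,4,5}:12
  start at 0(e): 20
  start at 1(a): 30
  start at 5(c): 10
sum over floor = 60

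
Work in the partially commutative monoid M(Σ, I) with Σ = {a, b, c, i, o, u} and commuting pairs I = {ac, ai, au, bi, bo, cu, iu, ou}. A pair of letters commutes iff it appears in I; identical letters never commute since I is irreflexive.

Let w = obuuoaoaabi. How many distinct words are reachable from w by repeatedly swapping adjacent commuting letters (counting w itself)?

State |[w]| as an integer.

319

drop 0:o onto floor
drop 1:b onto floor
drop 2:u onto {1:b}
drop 3:u onto {2:u}
drop 4:o onto {0:o}
drop 5:a onto {1:b, 4:o}
drop 6:o onto {5:a}
drop 7:a onto {6:o}
drop 8:a onto {7:a}
drop 9:b onto {3:u, 8:a}
drop 10:i onto {6:o}
ground layer = {0:o, 1:b}
drop-orders for the pieces not yet dropped (sum over which currently-grounded one goes next):
  1 to go: {9} 1  {10} 1
  2 to go: {3,9} 1  {8,9} 1  {9,10} 2
  3 to go: {2,3,9} 1  {3,8,9} 2  {3,9,10} 3  {7,8,9} 1  {8,9,10} 3
  4 to go: {2,3,8,9} 3  {2,3,9,10} 4  {3,7,8,9} 3  {3,8,9,10} 8  {7,8,9,10} 4
  5 to go: {2,3,7,8,9} 6  {2,3,8,9,10} 15  {3,7,8,9,10} 15  {6,7,8,9,10} 4
  6 to go: {2,3,7,8,9,10} 36  {3,6,7,8,9,10} 19  {5,6,7,8,9,10} 4
  7 to go: {2,3,6,7,8,9,10} 55  {3,5,6,7,8,9,10} 23  {4,5,6,7,8,9,10} 4
  8 to go: {0,4,5,6,7,8,9,10} 4  {2,3,5,6,7,8,9,10} 78  {3,4,5,6,7,8,9,10} 27
  9 to go: {0,3,4,5,6,7,8,9,10} 31  {1,2,3,5,6,7,8,9,10} 78  {2,3,4,5,6,7,8,9,10} 105
  if 0:o drops first: 183 orders
  if 1:b drops first: 136 orders
heap linearizations: 319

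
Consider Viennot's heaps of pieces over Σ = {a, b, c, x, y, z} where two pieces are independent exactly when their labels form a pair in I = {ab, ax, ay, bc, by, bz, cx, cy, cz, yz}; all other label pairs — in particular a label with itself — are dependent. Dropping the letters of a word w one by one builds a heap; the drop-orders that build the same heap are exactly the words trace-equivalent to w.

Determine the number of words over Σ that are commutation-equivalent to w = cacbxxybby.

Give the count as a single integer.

#0=c has no predecessor
#1=a depends on [0:c]
#2=c depends on [1:a]
#3=b has no predecessor
#4=x depends on [3:b]
#5=x depends on [4:x]
#6=y depends on [5:x]
#7=b depends on [5:x]
#8=b depends on [7:b]
#9=y depends on [6:y]
sources: [0:c, 3:b]
N(rest) = Σ N(rest − s) over sources s of rest; N(one piece) = 1:
  size 1 → [2]=1  [8]=1  [9]=1
  size 2 → [1,2]=1  [2,8]=2  [2,9]=2  [6,9]=1  [7,8]=1  [8,9]=2
  size 3 → [0,1,2]=1  [1,2,8]=3  [1,2,9]=3  [2,6,9]=3  [2,7,8]=3  [2,8,9]=6  [6,8,9]=3  [7,8,9]=3
  size 4 → [0,1,2,8]=4  [0,1,2,9]=4  [1,2,6,9]=6  [1,2,7,8]=6  [1,2,8,9]=12  [2,6,8,9]=12  [2,7,8,9]=12  [6,7,8,9]=6
  size 5 → [0,1,2,6,9]=10  [0,1,2,7,8]=10  [0,1,2,8,9]=20  [1,2,6,8,9]=30  [1,2,7,8,9]=30  [2,6,7,8,9]=30  [5,6,7,8,9]=6
  size 6 → [0,1,2,6,8,9]=60  [0,1,2,7,8,9]=60  [1,2,6,7,8,9]=90  [2,5,6,7,8,9]=36  [4,5,6,7,8,9]=6
  size 7 → [0,1,2,6,7,8,9]=210  [1,2,5,6,7,8,9]=126  [2,4,5,6,7,8,9]=42  [3,4,5,6,7,8,9]=6
  size 8 → [0,1,2,5,6,7,8,9]=336  [1,2,4,5,6,7,8,9]=168  [2,3,4,5,6,7,8,9]=48
  first=0(c) contributes 216
  first=3(b) contributes 504
|[w]| = 720

720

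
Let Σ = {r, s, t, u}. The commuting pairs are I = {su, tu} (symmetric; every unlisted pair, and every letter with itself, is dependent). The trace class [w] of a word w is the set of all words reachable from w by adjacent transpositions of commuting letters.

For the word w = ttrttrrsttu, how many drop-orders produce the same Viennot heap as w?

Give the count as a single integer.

4

drop 0:t onto floor
drop 1:t onto {0:t}
drop 2:r onto {1:t}
drop 3:t onto {2:r}
drop 4:t onto {3:t}
drop 5:r onto {4:t}
drop 6:r onto {5:r}
drop 7:s onto {6:r}
drop 8:t onto {7:s}
drop 9:t onto {8:t}
drop 10:u onto {6:r}
ground layer = {0:t}
drop-orders for the pieces not yet dropped (sum over which currently-grounded one goes next):
  1 to go: {9} 1  {10} 1
  2 to go: {8,9} 1  {9,10} 2
  3 to go: {7,8,9} 1  {8,9,10} 3
  4 to go: {7,8,9,10} 4
  5 to go: {6,7,8,9,10} 4
  6 to go: {5,6,7,8,9,10} 4
  7 to go: {4,5,6,7,8,9,10} 4
  8 to go: {3,4,5,6,7,8,9,10} 4
  9 to go: {2,3,4,5,6,7,8,9,10} 4
  if 0:t drops first: 4 orders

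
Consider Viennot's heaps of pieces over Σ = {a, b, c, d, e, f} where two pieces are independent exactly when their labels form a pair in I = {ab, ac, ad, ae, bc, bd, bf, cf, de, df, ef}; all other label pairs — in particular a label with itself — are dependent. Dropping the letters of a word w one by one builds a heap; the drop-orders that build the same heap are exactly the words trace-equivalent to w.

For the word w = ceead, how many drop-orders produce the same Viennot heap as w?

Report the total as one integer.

drop 0:c onto floor
drop 1:e onto {0:c}
drop 2:e onto {1:e}
drop 3:a onto floor
drop 4:d onto {0:c}
ground layer = {0:c, 3:a}
drop-orders for the pieces not yet dropped (sum over which currently-grounded one goes next):
  1 to go: {2} 1  {3} 1  {4} 1
  2 to go: {1,2} 1  {2,3} 2  {2,4} 2  {3,4} 2
  3 to go: {1,2,3} 3  {1,2,4} 3  {2,3,4} 6
  if 0:c drops first: 12 orders
  if 3:a drops first: 3 orders
heap linearizations: 15

15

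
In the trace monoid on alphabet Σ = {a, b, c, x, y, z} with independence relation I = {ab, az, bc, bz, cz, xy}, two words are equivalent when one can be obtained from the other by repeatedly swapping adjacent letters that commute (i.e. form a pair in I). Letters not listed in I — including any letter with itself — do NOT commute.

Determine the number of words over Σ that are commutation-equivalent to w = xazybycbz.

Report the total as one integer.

12

#0=x has no predecessor
#1=a depends on [0:x]
#2=z depends on [0:x]
#3=y depends on [1:a, 2:z]
#4=b depends on [3:y]
#5=y depends on [4:b]
#6=c depends on [5:y]
#7=b depends on [5:y]
#8=z depends on [5:y]
sources: [0:x]
N(rest) = Σ N(rest − s) over sources s of rest; N(one piece) = 1:
  size 1 → [6]=1  [7]=1  [8]=1
  size 2 → [6,7]=2  [6,8]=2  [7,8]=2
  size 3 → [6,7,8]=6
  size 4 → [5,6,7,8]=6
  size 5 → [4,5,6,7,8]=6
  size 6 → [3,4,5,6,7,8]=6
  size 7 → [1,3,4,5,6,7,8]=6  [2,3,4,5,6,7,8]=6
  first=0(x) contributes 12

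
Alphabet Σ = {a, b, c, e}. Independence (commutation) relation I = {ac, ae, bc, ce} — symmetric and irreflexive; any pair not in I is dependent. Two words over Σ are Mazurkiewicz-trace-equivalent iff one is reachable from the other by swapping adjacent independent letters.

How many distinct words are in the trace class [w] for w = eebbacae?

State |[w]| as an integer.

0(e) covers ∅
1(e) covers 0:e
2(b) covers 1:e
3(b) covers 2:b
4(a) covers 3:b
5(c) covers ∅
6(a) covers 4:a
7(e) covers 3:b
floor of heap: 0:e, 5:c
completions by unplaced set U, small U first (add the entries for U minus each lowest piece of U):
  |U|=1: {5}:1  {6}:1  {7}:1
  |U|=2: {4,6}:1  {5,6}:2  {5,7}:2  {6,7}:2
  |U|=3: {4,5,6}:3  {4,6,7}:3  {5,6,7}:6
  |U|=4: {3,4,6,7}:3  {4,5,6,7}:12
  |U|=5: {2,3,4,6,7}:3  {3,4,5,6,7}:15
  |U|=6: {1,2,3,4,6,7}:3  {2,3,4,5,6,7}:18
  start at 0(e): 21
  start at 5(c): 3
sum over floor = 24

24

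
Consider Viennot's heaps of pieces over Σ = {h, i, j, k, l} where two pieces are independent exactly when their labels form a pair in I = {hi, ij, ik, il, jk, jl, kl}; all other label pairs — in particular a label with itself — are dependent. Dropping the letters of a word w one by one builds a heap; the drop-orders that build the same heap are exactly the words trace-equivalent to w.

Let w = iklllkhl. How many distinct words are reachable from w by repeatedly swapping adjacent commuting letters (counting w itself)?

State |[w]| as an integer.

80

drop 0:i onto floor
drop 1:k onto floor
drop 2:l onto floor
drop 3:l onto {2:l}
drop 4:l onto {3:l}
drop 5:k onto {1:k}
drop 6:h onto {4:l, 5:k}
drop 7:l onto {6:h}
ground layer = {0:i, 1:k, 2:l}
drop-orders for the pieces not yet dropped (sum over which currently-grounded one goes next):
  1 to go: {0} 1  {7} 1
  2 to go: {0,7} 2  {6,7} 1
  3 to go: {0,6,7} 3  {4,6,7} 1  {5,6,7} 1
  4 to go: {0,4,6,7} 4  {0,5,6,7} 4  {1,5,6,7} 1  {3,4,6,7} 1  {4,5,6,7} 2
  5 to go: {0,1,5,6,7} 5  {0,3,4,6,7} 5  {0,4,5,6,7} 10  {1,4,5,6,7} 3  {2,3,4,6,7} 1  {3,4,5,6,7} 3
  6 to go: {0,1,4,5,6,7} 18  {0,2,3,4,6,7} 6  {0,3,4,5,6,7} 18  {1,3,4,5,6,7} 6  {2,3,4,5,6,7} 4
  if 0:i drops first: 10 orders
  if 1:k drops first: 28 orders
  if 2:l drops first: 42 orders
heap linearizations: 80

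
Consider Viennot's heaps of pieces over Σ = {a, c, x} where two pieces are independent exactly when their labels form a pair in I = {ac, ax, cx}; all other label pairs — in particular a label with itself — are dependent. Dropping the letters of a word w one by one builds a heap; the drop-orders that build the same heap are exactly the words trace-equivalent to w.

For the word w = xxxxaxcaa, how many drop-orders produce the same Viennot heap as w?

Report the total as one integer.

#0=x has no predecessor
#1=x depends on [0:x]
#2=x depends on [1:x]
#3=x depends on [2:x]
#4=a has no predecessor
#5=x depends on [3:x]
#6=c has no predecessor
#7=a depends on [4:a]
#8=a depends on [7:a]
sources: [0:x, 4:a, 6:c]
N(rest) = Σ N(rest − s) over sources s of rest; N(one piece) = 1:
  size 1 → [5]=1  [6]=1  [8]=1
  size 2 → [3,5]=1  [5,6]=2  [5,8]=2  [6,8]=2  [7,8]=1
  size 3 → [2,3,5]=1  [3,5,6]=3  [3,5,8]=3  [4,7,8]=1  [5,6,8]=6  [5,7,8]=3  [6,7,8]=3
  size 4 → [1,2,3,5]=1  [2,3,5,6]=4  [2,3,5,8]=4  [3,5,6,8]=12  [3,5,7,8]=6  [4,5,7,8]=4  [4,6,7,8]=4  [5,6,7,8]=12
  size 5 → [0,1,2,3,5]=1  [1,2,3,5,6]=5  [1,2,3,5,8]=5  [2,3,5,6,8]=20  [2,3,5,7,8]=10  [3,4,5,7,8]=10  [3,5,6,7,8]=30  [4,5,6,7,8]=20
  size 6 → [0,1,2,3,5,6]=6  [0,1,2,3,5,8]=6  [1,2,3,5,6,8]=30  [1,2,3,5,7,8]=15  [2,3,4,5,7,8]=20  [2,3,5,6,7,8]=60  [3,4,5,6,7,8]=60
  size 7 → [0,1,2,3,5,6,8]=42  [0,1,2,3,5,7,8]=21  [1,2,3,4,5,7,8]=35  [1,2,3,5,6,7,8]=105  [2,3,4,5,6,7,8]=140
  first=0(x) contributes 280
  first=4(a) contributes 168
  first=6(c) contributes 56
|[w]| = 504

504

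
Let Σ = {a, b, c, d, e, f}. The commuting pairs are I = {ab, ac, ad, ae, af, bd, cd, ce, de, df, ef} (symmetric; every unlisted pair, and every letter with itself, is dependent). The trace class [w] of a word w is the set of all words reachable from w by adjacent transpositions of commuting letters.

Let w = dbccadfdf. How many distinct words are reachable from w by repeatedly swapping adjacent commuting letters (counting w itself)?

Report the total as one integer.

504

#0=d has no predecessor
#1=b has no predecessor
#2=c depends on [1:b]
#3=c depends on [2:c]
#4=a has no predecessor
#5=d depends on [0:d]
#6=f depends on [3:c]
#7=d depends on [5:d]
#8=f depends on [6:f]
sources: [0:d, 1:b, 4:a]
N(rest) = Σ N(rest − s) over sources s of rest; N(one piece) = 1:
  size 1 → [4]=1  [7]=1  [8]=1
  size 2 → [4,7]=2  [4,8]=2  [5,7]=1  [6,8]=1  [7,8]=2
  size 3 → [0,5,7]=1  [3,6,8]=1  [4,5,7]=3  [4,6,8]=3  [4,7,8]=6  [5,7,8]=3  [6,7,8]=3
  size 4 → [0,4,5,7]=4  [0,5,7,8]=4  [2,3,6,8]=1  [3,4,6,8]=4  [3,6,7,8]=4  [4,5,7,8]=12  [4,6,7,8]=12  [5,6,7,8]=6
  size 5 → [0,4,5,7,8]=20  [0,5,6,7,8]=10  [1,2,3,6,8]=1  [2,3,4,6,8]=5  [2,3,6,7,8]=5  [3,4,6,7,8]=20  [3,5,6,7,8]=10  [4,5,6,7,8]=30
  size 6 → [0,3,5,6,7,8]=20  [0,4,5,6,7,8]=60  [1,2,3,4,6,8]=6  [1,2,3,6,7,8]=6  [2,3,4,6,7,8]=30  [2,3,5,6,7,8]=15  [3,4,5,6,7,8]=60
  size 7 → [0,2,3,5,6,7,8]=35  [0,3,4,5,6,7,8]=140  [1,2,3,4,6,7,8]=42  [1,2,3,5,6,7,8]=21  [2,3,4,5,6,7,8]=105
  first=0(d) contributes 168
  first=1(b) contributes 280
  first=4(a) contributes 56
|[w]| = 504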